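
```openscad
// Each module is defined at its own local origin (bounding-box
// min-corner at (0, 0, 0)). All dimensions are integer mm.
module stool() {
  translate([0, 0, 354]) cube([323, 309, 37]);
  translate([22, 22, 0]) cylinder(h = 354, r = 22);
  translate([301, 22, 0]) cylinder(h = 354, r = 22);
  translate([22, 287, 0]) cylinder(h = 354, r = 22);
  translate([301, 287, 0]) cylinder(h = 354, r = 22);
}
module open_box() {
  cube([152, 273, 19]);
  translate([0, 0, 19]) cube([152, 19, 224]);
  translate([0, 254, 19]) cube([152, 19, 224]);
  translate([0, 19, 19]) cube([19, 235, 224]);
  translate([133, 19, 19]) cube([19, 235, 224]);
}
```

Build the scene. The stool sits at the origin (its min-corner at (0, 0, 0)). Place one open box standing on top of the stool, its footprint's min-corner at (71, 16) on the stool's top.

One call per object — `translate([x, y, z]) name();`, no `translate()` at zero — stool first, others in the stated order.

stool();
translate([71, 16, 391]) open_box();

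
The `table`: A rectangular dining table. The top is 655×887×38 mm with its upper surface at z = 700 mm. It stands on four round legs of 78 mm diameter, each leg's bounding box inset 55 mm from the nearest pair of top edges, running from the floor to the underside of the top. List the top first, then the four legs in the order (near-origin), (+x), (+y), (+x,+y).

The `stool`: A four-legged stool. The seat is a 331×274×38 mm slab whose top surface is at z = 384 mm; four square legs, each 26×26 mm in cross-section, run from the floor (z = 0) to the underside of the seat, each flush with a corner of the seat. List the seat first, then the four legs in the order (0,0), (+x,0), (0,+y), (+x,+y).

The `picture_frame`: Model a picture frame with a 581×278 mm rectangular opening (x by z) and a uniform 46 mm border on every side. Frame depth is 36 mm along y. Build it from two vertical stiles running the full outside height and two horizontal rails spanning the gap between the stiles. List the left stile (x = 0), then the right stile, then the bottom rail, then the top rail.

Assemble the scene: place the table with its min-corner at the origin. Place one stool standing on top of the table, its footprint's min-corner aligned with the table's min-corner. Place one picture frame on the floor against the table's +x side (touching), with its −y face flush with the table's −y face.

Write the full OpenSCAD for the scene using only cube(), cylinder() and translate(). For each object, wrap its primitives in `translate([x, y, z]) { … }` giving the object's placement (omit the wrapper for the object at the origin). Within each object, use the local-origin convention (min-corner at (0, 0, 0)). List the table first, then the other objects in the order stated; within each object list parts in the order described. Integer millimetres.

translate([0, 0, 662]) cube([655, 887, 38]);
translate([94, 94, 0]) cylinder(h = 662, r = 39);
translate([561, 94, 0]) cylinder(h = 662, r = 39);
translate([94, 793, 0]) cylinder(h = 662, r = 39);
translate([561, 793, 0]) cylinder(h = 662, r = 39);
translate([0, 0, 700]) {
  translate([0, 0, 346]) cube([331, 274, 38]);
  cube([26, 26, 346]);
  translate([305, 0, 0]) cube([26, 26, 346]);
  translate([0, 248, 0]) cube([26, 26, 346]);
  translate([305, 248, 0]) cube([26, 26, 346]);
}
translate([655, 0, 0]) {
  cube([46, 36, 370]);
  translate([627, 0, 0]) cube([46, 36, 370]);
  translate([46, 0, 0]) cube([581, 36, 46]);
  translate([46, 0, 324]) cube([581, 36, 46]);
}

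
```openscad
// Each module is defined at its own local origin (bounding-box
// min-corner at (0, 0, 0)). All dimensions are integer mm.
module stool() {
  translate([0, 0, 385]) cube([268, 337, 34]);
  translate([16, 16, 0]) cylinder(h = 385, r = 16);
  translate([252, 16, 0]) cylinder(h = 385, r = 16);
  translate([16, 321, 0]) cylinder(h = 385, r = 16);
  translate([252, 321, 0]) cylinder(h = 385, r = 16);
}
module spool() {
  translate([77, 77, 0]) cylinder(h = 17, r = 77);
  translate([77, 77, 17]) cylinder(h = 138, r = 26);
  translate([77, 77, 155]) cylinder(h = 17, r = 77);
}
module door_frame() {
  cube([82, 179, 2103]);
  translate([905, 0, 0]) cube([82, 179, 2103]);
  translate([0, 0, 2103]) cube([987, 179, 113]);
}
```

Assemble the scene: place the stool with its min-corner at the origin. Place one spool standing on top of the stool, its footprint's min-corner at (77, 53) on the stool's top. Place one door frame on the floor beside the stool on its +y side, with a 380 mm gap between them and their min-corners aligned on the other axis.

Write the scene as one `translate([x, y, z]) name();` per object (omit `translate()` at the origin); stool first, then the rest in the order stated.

stool();
translate([77, 53, 419]) spool();
translate([0, 717, 0]) door_frame();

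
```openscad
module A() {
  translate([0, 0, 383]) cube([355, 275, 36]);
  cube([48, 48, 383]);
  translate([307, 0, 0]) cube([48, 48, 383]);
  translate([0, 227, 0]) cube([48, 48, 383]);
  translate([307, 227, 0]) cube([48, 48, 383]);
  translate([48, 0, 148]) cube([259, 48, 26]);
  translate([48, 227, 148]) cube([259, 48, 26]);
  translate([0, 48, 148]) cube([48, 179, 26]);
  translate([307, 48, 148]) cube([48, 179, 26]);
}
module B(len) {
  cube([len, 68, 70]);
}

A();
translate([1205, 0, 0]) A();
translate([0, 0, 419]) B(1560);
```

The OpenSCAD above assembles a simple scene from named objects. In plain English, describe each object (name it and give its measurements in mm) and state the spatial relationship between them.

A is a four-legged stool. The seat is 355×275 mm, 36 mm thick, top at z = 419 mm. It stands on four square legs, each 48×48 mm in cross-section, from z = 0 to the seat underside, each flush with a corner of the seat. Four stretchers, 48 mm wide and 26 mm tall, connect adjacent legs with their undersides at z = 148 mm, each running between the inner faces of the legs it joins and aligned with the legs' outer faces on the other axis.

B is a rectangular beam 1560 mm long (x), 68 mm deep (y), 70 mm thick (z).

The beam spans the tops of two stools placed 850 mm apart, resting at z = 419 mm.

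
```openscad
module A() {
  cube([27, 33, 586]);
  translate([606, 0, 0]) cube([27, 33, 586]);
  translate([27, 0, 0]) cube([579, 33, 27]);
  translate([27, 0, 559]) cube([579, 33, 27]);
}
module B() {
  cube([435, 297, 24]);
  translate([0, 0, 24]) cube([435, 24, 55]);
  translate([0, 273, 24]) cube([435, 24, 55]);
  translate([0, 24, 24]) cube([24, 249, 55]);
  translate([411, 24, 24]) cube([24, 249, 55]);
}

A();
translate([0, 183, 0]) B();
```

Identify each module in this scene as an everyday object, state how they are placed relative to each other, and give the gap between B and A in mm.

The open box's nearest face is 150 mm from the picture frame's +y face.

A is a picture frame. B is an open box. The open box is on the floor beside the picture frame on its +y side. The gap between the open box and the picture frame is 150 mm.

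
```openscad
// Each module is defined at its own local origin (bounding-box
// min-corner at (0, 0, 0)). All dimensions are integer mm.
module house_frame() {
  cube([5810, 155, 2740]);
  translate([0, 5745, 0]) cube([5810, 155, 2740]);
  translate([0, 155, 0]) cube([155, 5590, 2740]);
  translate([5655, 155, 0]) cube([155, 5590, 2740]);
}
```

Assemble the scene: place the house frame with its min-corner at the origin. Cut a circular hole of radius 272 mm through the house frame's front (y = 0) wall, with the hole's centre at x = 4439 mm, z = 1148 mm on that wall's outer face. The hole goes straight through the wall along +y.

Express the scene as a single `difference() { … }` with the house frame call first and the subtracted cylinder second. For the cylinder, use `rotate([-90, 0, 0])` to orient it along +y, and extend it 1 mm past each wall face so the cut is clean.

difference() {
  house_frame();
  translate([4439, -1, 1148]) rotate([-90, 0, 0]) cylinder(h = 157, r = 272);
}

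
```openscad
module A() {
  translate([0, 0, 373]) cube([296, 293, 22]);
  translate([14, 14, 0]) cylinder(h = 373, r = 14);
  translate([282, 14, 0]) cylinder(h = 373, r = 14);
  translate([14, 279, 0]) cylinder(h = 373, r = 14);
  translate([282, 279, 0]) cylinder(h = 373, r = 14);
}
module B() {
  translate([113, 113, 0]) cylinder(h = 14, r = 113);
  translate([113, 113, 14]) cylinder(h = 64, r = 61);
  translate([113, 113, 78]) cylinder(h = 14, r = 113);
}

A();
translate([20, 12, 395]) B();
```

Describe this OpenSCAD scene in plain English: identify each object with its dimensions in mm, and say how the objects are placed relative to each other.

A is a four-legged stool. The seat is 296×293 mm, 22 mm thick, top at z = 395 mm. It stands on four round legs, each 28 mm in diameter, from z = 0 to the seat underside, each leg's axis is inset half a diameter from the nearest pair of seat edges (so the leg's bounding box is flush with the corner).

B is a spool: two coaxial disc flanges of radius 113 mm and thickness 14 mm, joined by a core cylinder of radius 61 mm and height 64 mm. The lower flange rests on z = 0 and the three cylinders share a vertical axis.

The spool is on top of the stool.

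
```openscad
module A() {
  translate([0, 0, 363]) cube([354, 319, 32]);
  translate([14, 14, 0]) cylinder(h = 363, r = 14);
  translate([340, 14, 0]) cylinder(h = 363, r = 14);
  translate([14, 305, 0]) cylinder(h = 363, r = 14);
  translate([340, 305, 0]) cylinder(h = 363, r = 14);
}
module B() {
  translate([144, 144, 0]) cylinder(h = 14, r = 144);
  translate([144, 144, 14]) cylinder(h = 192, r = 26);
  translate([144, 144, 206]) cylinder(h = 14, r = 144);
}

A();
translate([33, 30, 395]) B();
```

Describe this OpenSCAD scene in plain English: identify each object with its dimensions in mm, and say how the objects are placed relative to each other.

A is a simple wooden stool: a rectangular seat 354 mm (x) by 319 mm (y), 32 mm thick, top face at z = 395 mm, on four round legs, each 28 mm in diameter. The legs rest on z = 0, each leg's axis is inset half a diameter from the nearest pair of seat edges (so the leg's bounding box is flush with the corner).

B is a spool: two coaxial disc flanges of radius 144 mm and thickness 14 mm, joined by a core cylinder of radius 26 mm and height 192 mm. The lower flange rests on z = 0 and the three cylinders share a vertical axis.

The spool is on top of the stool.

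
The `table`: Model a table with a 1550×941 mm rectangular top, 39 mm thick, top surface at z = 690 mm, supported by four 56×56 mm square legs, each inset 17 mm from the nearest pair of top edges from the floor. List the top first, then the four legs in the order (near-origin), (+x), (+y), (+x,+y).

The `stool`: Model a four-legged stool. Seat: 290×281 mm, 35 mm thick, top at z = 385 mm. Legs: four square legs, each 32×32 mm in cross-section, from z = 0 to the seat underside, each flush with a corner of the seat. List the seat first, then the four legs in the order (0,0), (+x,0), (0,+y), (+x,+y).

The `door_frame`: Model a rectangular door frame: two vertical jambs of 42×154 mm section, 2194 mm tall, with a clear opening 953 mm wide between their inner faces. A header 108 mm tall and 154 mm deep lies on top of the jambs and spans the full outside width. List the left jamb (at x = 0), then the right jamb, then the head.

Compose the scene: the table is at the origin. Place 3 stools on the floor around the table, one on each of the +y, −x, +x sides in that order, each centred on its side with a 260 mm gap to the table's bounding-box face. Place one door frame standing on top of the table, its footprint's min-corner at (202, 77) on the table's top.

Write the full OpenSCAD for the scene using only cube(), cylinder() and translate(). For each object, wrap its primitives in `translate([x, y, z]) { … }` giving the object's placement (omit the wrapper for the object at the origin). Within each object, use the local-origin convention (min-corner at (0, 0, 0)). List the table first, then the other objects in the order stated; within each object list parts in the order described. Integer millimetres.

translate([0, 0, 651]) cube([1550, 941, 39]);
translate([17, 17, 0]) cube([56, 56, 651]);
translate([1477, 17, 0]) cube([56, 56, 651]);
translate([17, 868, 0]) cube([56, 56, 651]);
translate([1477, 868, 0]) cube([56, 56, 651]);
translate([630, 1201, 0]) {
  translate([0, 0, 350]) cube([290, 281, 35]);
  cube([32, 32, 350]);
  translate([258, 0, 0]) cube([32, 32, 350]);
  translate([0, 249, 0]) cube([32, 32, 350]);
  translate([258, 249, 0]) cube([32, 32, 350]);
}
translate([-550, 330, 0]) {
  translate([0, 0, 350]) cube([290, 281, 35]);
  cube([32, 32, 350]);
  translate([258, 0, 0]) cube([32, 32, 350]);
  translate([0, 249, 0]) cube([32, 32, 350]);
  translate([258, 249, 0]) cube([32, 32, 350]);
}
translate([1810, 330, 0]) {
  translate([0, 0, 350]) cube([290, 281, 35]);
  cube([32, 32, 350]);
  translate([258, 0, 0]) cube([32, 32, 350]);
  translate([0, 249, 0]) cube([32, 32, 350]);
  translate([258, 249, 0]) cube([32, 32, 350]);
}
translate([202, 77, 690]) {
  cube([42, 154, 2194]);
  translate([995, 0, 0]) cube([42, 154, 2194]);
  translate([0, 0, 2194]) cube([1037, 154, 108]);
}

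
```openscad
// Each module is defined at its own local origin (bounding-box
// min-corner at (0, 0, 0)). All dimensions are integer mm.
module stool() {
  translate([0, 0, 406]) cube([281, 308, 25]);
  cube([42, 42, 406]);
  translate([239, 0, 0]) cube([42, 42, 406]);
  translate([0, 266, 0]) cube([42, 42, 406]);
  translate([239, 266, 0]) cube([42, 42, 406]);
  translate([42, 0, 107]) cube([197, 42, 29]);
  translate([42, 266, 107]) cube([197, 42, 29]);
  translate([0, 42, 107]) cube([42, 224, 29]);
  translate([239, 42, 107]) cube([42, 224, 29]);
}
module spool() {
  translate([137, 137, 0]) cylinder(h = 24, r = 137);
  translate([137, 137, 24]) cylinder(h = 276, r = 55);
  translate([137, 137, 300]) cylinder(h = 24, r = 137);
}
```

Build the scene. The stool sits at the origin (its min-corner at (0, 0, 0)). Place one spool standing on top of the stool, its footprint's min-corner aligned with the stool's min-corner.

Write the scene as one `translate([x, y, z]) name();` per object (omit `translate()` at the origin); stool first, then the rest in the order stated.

stool();
translate([0, 0, 431]) spool();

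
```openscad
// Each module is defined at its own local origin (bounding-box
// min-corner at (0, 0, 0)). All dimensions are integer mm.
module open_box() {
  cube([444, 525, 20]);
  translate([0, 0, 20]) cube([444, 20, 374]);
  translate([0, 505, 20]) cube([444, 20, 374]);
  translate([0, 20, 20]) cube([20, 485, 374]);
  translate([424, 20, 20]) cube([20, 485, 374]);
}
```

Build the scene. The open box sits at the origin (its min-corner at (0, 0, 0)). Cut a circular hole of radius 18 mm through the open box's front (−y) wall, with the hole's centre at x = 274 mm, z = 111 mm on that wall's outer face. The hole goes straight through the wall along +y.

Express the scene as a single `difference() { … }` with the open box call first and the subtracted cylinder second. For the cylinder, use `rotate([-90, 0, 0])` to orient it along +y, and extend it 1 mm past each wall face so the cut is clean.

difference() {
  open_box();
  translate([274, -1, 111]) rotate([-90, 0, 0]) cylinder(h = 22, r = 18);
}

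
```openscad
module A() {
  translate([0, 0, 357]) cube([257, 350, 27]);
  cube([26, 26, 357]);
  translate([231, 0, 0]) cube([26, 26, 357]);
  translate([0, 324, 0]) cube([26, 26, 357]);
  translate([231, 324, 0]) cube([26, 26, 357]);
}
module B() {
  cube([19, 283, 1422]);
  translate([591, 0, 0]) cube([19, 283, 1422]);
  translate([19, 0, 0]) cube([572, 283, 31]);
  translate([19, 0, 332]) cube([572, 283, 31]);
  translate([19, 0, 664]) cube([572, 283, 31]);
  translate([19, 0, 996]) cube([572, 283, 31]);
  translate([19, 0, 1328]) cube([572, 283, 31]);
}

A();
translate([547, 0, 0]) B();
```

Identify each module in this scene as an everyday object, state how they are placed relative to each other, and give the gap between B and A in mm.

A is a stool. B is a bookshelf. The bookshelf is on the floor beside the stool on its +x side. The gap between the bookshelf and the stool is 290 mm.

The bookshelf's nearest face is 290 mm from the stool's +x face.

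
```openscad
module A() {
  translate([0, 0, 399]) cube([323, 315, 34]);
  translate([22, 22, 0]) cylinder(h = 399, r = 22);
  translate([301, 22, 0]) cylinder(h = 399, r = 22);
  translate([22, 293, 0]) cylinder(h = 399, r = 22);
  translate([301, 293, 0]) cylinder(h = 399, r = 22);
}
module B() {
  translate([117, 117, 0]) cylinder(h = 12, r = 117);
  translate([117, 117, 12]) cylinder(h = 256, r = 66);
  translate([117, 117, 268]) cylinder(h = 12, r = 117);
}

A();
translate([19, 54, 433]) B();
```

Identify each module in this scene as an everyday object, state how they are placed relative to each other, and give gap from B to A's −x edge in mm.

A is a stool. B is a spool. The spool is on top of the stool. The gap from the spool to the stool's −x edge is 19 mm.

The spool's min-x is at 19; the stool's min-x is 0; gap = 19 mm.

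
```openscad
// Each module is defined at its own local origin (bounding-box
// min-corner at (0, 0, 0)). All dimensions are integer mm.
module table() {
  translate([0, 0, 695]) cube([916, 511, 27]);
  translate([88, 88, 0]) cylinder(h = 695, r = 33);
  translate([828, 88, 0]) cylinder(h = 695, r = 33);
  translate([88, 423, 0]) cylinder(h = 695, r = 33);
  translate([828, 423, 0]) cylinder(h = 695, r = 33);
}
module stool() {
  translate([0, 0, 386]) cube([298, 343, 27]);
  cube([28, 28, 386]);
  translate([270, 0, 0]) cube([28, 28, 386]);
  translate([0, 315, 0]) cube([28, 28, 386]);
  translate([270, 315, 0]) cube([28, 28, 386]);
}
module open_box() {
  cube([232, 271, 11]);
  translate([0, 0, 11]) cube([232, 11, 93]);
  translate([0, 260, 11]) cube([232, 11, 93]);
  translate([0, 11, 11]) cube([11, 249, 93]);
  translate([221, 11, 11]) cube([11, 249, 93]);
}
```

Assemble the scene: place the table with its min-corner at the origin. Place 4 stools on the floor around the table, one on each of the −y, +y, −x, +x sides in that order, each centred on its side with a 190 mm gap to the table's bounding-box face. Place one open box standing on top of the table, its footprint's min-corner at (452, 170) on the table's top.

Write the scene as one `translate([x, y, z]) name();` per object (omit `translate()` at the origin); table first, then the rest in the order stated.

table();
translate([309, -533, 0]) stool();
translate([309, 701, 0]) stool();
translate([-488, 84, 0]) stool();
translate([1106, 84, 0]) stool();
translate([452, 170, 722]) open_box();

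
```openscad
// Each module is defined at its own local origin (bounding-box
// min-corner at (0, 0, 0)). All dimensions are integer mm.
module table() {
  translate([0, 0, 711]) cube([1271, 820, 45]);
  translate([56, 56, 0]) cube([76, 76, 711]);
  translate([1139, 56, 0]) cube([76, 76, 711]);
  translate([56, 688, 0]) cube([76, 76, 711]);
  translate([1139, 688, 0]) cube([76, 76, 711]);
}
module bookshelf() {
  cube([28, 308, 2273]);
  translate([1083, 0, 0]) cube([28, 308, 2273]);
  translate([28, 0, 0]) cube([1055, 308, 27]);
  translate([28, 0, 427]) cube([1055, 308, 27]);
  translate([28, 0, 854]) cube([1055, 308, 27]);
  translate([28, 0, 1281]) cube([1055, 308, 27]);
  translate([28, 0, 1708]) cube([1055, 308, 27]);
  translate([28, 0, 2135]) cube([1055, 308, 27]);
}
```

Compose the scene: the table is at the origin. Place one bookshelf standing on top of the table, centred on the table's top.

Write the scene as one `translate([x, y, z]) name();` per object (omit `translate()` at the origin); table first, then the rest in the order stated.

table();
translate([80, 256, 756]) bookshelf();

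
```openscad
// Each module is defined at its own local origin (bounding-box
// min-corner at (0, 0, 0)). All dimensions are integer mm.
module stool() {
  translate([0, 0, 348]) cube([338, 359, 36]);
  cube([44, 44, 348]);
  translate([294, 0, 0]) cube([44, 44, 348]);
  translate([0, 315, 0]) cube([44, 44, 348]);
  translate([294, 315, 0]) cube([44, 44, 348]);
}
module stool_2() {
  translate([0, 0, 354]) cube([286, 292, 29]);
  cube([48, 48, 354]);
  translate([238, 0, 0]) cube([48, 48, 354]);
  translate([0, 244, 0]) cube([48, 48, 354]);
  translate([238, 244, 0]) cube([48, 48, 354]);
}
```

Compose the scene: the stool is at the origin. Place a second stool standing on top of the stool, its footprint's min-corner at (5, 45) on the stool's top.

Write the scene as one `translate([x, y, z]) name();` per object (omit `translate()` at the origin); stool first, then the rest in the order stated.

stool();
translate([5, 45, 384]) stool_2();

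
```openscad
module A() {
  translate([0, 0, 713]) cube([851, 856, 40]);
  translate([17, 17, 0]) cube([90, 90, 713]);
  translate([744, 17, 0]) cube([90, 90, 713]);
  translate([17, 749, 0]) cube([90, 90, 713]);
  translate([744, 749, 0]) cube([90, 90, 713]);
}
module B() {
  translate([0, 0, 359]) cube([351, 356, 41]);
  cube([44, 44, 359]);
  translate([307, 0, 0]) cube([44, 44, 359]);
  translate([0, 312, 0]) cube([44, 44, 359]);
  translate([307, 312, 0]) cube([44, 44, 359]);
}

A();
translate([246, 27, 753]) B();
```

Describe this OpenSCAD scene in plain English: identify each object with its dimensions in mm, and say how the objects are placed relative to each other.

A is a rectangular dining table. The top is 851×856×40 mm with its upper surface at z = 753 mm. It stands on four 90×90 mm square legs, each inset 17 mm from the nearest pair of top edges, running from the floor to the underside of the top.

B is a four-legged stool. The seat is 351×356 mm, 41 mm thick, top at z = 400 mm. It stands on four square legs, each 44×44 mm in cross-section, from z = 0 to the seat underside, each flush with a corner of the seat.

The stool is on top of the table.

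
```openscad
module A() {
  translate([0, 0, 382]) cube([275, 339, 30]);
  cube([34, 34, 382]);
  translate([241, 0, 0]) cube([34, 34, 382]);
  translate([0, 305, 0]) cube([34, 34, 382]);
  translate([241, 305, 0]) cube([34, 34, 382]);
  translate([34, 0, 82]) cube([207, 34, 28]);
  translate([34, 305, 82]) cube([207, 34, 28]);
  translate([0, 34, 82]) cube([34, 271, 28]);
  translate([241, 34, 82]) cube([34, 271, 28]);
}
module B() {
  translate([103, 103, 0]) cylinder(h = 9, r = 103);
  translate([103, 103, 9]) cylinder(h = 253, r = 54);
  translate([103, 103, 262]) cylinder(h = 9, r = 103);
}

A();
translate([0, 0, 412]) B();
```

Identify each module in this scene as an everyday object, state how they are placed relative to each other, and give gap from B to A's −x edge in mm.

A is a stool. B is a spool. The spool is on top of the stool. The gap from the spool to the stool's −x edge is 0 mm.

The spool's min-x is at 0; the stool's min-x is 0; gap = 0 mm.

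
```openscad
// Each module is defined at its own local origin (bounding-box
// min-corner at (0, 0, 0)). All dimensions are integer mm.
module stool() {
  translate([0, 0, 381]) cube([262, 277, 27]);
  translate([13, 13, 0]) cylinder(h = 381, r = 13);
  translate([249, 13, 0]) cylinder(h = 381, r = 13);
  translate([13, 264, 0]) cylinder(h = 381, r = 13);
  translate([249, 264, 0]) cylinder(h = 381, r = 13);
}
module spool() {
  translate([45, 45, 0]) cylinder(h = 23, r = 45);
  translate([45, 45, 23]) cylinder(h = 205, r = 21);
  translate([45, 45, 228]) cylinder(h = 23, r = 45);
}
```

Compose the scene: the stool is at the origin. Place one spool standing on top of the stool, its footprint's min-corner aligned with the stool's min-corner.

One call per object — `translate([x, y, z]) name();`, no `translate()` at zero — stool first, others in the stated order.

stool();
translate([0, 0, 408]) spool();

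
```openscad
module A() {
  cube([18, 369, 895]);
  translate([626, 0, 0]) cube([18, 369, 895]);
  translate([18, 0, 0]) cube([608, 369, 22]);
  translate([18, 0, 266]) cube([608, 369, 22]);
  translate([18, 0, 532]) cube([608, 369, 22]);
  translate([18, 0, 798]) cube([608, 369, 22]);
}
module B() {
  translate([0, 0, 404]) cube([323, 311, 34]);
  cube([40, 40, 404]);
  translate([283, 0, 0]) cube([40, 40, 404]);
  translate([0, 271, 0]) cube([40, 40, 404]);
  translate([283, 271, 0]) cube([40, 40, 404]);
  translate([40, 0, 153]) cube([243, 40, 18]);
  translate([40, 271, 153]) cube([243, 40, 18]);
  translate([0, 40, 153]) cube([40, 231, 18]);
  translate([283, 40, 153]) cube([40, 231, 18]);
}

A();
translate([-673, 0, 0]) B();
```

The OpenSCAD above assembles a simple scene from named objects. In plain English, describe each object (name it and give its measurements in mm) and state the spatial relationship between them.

A is an open bookshelf. Two side panels, each 18 mm thick, 369 mm deep and 895 mm tall, stand 644 mm apart (outside-to-outside). Between them sit 4 shelves, each 22 mm thick and 369 mm deep, spanning the full gap between the sides. The bottom shelf rests on the floor (its underside at z = 0) and the clear gap between one shelf's top and the next shelf's underside is 244 mm.

B is a simple wooden stool: a rectangular seat 323 mm (x) by 311 mm (y), 34 mm thick, top face at z = 438 mm, on four square legs, each 40×40 mm in cross-section. The legs rest on z = 0, each flush with a corner of the seat. Four stretchers, 40 mm wide and 18 mm tall, connect adjacent legs with their undersides at z = 153 mm, each running between the inner faces of the legs it joins and aligned with the legs' outer faces on the other axis.

The stool is on the floor beside the bookshelf on its −x side.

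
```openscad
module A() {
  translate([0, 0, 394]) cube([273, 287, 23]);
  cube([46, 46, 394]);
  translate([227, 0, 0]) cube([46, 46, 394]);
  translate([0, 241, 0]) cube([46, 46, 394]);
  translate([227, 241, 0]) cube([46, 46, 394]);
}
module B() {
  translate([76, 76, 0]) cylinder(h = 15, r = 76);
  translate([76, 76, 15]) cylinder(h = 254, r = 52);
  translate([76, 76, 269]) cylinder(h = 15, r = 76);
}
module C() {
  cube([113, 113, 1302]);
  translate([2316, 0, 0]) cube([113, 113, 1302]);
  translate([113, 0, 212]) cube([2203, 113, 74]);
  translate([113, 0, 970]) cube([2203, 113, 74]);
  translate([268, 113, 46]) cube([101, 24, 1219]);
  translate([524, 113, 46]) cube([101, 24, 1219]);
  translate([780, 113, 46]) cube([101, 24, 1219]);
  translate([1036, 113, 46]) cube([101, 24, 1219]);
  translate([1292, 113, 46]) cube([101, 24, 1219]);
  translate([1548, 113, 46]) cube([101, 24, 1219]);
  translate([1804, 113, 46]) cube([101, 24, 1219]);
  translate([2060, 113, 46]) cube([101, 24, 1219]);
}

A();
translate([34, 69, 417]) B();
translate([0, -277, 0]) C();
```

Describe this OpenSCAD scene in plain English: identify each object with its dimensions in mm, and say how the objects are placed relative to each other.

A is a four-legged stool. The seat is a 273×287×23 mm slab whose top surface is at z = 417 mm; four square legs, each 46×46 mm in cross-section, run from the floor (z = 0) to the underside of the seat, each flush with a corner of the seat.

B is a spool: two coaxial disc flanges of radius 76 mm and thickness 15 mm, joined by a core cylinder of radius 52 mm and height 254 mm. The lower flange rests on z = 0 and the three cylinders share a vertical axis.

C is a fence section. Two 113×113 mm posts, 1302 mm tall, stand on the floor with a clear span of 2203 mm between their inner faces. Two horizontal rails of 113×74 mm section span the gap between the posts with their undersides at z = 212 mm and z = 970 mm, flush with the posts' −y face. 8 pickets, each 101 mm wide, 24 mm thick and 1219 mm tall, are fixed to the +y face of the rails with their bottoms at z = 46 mm, evenly spaced across the span with equal gaps (rounded down to the nearest mm) at the −x end and between each pair — any rounding remainder accumulates at the +x end.

The spool is on top of the stool. The fence section is on the floor beside the stool on its −y side.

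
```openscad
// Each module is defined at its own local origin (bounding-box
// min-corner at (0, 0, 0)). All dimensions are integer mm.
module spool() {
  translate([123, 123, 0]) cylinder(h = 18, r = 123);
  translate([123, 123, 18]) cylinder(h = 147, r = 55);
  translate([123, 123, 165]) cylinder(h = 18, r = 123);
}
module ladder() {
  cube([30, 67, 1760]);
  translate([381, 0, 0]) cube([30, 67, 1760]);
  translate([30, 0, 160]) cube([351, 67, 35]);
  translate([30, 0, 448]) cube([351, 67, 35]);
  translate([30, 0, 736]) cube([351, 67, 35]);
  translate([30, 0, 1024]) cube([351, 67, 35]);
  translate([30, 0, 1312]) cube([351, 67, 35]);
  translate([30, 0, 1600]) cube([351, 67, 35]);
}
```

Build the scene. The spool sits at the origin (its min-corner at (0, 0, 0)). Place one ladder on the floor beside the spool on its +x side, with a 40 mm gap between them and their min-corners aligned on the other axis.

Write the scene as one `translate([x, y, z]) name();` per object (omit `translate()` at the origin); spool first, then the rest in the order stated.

spool();
translate([286, 0, 0]) ladder();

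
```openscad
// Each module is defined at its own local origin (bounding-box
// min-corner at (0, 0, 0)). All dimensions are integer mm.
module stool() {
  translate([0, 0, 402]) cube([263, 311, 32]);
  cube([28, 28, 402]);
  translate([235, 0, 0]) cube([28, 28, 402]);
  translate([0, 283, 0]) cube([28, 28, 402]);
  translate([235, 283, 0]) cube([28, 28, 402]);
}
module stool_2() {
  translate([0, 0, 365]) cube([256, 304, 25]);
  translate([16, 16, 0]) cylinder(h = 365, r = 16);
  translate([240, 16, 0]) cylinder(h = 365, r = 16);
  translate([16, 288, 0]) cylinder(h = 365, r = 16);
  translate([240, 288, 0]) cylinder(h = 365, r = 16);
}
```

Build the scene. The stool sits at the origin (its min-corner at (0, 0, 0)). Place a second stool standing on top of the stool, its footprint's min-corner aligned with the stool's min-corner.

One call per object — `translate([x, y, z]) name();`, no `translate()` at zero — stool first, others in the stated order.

stool();
translate([0, 0, 434]) stool_2();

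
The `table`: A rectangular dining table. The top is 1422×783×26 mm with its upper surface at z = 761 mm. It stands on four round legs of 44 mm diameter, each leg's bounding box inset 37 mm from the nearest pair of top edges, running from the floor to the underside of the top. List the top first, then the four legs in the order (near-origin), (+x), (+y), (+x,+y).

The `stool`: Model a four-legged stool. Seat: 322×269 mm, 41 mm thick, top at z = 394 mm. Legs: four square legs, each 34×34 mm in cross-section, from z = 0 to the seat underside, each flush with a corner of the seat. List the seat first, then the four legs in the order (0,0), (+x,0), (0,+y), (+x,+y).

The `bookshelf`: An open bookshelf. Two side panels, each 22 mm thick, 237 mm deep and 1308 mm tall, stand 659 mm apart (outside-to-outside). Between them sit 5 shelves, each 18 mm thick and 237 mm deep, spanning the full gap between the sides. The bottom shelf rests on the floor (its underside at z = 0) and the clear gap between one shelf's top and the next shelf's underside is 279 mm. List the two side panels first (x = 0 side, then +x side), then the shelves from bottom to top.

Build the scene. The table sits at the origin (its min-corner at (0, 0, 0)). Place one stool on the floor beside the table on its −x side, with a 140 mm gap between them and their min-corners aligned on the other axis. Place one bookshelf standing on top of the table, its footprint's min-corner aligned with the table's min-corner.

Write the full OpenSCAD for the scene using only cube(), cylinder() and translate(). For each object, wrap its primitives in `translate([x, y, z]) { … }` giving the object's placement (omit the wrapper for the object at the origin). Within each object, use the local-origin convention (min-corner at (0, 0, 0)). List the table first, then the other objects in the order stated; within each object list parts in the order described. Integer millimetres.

translate([0, 0, 735]) cube([1422, 783, 26]);
translate([59, 59, 0]) cylinder(h = 735, r = 22);
translate([1363, 59, 0]) cylinder(h = 735, r = 22);
translate([59, 724, 0]) cylinder(h = 735, r = 22);
translate([1363, 724, 0]) cylinder(h = 735, r = 22);
translate([-462, 0, 0]) {
  translate([0, 0, 353]) cube([322, 269, 41]);
  cube([34, 34, 353]);
  translate([288, 0, 0]) cube([34, 34, 353]);
  translate([0, 235, 0]) cube([34, 34, 353]);
  translate([288, 235, 0]) cube([34, 34, 353]);
}
translate([0, 0, 761]) {
  cube([22, 237, 1308]);
  translate([637, 0, 0]) cube([22, 237, 1308]);
  translate([22, 0, 0]) cube([615, 237, 18]);
  translate([22, 0, 297]) cube([615, 237, 18]);
  translate([22, 0, 594]) cube([615, 237, 18]);
  translate([22, 0, 891]) cube([615, 237, 18]);
  translate([22, 0, 1188]) cube([615, 237, 18]);
}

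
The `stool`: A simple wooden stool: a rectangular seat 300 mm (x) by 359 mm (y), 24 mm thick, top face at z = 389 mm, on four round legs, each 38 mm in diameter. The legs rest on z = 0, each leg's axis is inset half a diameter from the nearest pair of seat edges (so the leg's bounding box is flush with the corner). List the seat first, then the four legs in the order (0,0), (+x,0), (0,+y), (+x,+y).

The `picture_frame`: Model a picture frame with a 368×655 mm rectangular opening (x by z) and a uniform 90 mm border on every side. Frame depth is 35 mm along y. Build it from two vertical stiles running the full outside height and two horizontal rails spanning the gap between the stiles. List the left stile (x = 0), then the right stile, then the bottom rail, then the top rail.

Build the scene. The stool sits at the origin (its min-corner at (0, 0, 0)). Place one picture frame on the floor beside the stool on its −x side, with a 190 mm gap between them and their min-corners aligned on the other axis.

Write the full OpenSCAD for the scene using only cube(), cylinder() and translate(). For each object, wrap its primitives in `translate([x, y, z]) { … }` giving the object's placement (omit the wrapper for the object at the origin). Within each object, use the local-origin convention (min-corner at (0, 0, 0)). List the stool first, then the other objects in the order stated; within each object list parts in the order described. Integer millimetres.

translate([0, 0, 365]) cube([300, 359, 24]);
translate([19, 19, 0]) cylinder(h = 365, r = 19);
translate([281, 19, 0]) cylinder(h = 365, r = 19);
translate([19, 340, 0]) cylinder(h = 365, r = 19);
translate([281, 340, 0]) cylinder(h = 365, r = 19);
translate([-738, 0, 0]) {
  cube([90, 35, 835]);
  translate([458, 0, 0]) cube([90, 35, 835]);
  translate([90, 0, 0]) cube([368, 35, 90]);
  translate([90, 0, 745]) cube([368, 35, 90]);
}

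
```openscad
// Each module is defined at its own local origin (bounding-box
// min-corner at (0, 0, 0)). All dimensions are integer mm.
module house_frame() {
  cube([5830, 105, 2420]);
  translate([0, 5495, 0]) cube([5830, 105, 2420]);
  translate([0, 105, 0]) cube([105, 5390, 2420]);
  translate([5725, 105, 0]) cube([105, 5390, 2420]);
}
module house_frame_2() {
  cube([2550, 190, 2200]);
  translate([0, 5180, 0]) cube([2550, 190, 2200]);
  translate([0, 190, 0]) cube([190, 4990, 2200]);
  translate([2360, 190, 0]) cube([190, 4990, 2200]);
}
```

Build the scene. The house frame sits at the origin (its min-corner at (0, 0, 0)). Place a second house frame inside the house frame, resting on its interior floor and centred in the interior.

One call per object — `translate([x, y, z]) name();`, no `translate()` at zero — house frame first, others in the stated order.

house_frame();
translate([1640, 115, 0]) house_frame_2();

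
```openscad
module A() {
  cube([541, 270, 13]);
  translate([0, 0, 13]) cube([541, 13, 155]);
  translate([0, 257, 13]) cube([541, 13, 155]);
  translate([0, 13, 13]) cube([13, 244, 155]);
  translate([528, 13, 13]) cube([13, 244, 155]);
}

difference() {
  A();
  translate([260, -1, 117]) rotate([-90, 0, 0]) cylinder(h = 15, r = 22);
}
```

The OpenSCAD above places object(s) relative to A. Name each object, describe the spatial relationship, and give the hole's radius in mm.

The subtracted cylinder has r = 22 mm.

A is an open box. The open box has a circular hole through its front wall. The hole's radius is 22 mm.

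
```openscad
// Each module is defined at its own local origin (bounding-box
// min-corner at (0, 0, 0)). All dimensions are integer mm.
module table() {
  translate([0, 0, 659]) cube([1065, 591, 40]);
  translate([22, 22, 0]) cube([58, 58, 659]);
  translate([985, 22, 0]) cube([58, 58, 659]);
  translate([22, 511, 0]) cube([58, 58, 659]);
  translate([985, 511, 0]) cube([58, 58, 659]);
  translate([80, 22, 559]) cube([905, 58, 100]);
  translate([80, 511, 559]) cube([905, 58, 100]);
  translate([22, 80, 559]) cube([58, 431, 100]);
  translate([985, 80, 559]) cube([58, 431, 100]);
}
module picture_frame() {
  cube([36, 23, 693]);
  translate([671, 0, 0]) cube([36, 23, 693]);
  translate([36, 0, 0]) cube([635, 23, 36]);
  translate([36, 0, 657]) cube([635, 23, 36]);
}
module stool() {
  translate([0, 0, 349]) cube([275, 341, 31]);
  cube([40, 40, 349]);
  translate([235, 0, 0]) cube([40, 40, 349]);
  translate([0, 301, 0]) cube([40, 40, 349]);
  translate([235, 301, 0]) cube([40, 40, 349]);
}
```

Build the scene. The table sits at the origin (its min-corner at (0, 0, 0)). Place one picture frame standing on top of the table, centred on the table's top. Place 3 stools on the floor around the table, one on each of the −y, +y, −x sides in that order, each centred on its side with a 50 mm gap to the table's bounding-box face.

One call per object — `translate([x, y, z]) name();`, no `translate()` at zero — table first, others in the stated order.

table();
translate([179, 284, 699]) picture_frame();
translate([395, -391, 0]) stool();
translate([395, 641, 0]) stool();
translate([-325, 125, 0]) stool();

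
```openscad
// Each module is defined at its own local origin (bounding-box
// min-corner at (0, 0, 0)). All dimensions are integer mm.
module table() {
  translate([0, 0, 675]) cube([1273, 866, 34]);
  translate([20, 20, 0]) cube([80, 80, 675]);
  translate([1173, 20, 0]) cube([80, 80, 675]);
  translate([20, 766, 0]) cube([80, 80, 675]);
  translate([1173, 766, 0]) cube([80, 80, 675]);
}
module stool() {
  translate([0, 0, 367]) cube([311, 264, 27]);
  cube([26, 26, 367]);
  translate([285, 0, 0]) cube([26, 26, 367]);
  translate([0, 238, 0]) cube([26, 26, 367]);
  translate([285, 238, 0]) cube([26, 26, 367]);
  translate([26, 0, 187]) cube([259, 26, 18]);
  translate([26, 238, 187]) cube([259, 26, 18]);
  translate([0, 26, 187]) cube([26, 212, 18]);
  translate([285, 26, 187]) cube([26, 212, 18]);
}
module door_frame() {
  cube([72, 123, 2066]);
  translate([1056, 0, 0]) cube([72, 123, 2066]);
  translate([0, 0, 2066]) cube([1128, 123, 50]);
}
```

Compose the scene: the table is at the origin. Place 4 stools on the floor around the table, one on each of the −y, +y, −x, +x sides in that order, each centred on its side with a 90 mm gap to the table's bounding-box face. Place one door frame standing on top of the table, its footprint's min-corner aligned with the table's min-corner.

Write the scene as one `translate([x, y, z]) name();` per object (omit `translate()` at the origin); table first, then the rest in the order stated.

table();
translate([481, -354, 0]) stool();
translate([481, 956, 0]) stool();
translate([-401, 301, 0]) stool();
translate([1363, 301, 0]) stool();
translate([0, 0, 709]) door_frame();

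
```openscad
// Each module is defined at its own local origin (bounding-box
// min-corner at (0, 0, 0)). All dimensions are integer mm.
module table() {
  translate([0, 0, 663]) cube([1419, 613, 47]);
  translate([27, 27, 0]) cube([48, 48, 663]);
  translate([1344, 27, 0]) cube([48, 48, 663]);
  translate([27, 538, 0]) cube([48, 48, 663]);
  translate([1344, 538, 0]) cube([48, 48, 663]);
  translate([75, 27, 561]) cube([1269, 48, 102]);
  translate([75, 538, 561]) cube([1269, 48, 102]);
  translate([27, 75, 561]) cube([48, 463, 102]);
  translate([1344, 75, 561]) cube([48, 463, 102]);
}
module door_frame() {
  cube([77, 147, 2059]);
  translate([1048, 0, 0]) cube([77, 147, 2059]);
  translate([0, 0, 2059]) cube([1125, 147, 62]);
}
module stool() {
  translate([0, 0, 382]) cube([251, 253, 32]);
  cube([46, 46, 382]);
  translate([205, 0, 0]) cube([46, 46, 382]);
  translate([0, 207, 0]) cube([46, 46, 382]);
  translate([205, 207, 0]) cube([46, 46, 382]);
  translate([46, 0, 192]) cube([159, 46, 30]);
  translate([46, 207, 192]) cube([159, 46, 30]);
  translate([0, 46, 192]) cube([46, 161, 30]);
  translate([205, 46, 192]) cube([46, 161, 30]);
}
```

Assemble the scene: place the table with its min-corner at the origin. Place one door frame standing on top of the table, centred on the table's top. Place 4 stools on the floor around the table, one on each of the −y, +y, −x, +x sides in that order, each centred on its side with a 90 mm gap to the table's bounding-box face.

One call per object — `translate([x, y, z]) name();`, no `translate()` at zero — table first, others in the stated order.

table();
translate([147, 233, 710]) door_frame();
translate([584, -343, 0]) stool();
translate([584, 703, 0]) stool();
translate([-341, 180, 0]) stool();
translate([1509, 180, 0]) stool();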